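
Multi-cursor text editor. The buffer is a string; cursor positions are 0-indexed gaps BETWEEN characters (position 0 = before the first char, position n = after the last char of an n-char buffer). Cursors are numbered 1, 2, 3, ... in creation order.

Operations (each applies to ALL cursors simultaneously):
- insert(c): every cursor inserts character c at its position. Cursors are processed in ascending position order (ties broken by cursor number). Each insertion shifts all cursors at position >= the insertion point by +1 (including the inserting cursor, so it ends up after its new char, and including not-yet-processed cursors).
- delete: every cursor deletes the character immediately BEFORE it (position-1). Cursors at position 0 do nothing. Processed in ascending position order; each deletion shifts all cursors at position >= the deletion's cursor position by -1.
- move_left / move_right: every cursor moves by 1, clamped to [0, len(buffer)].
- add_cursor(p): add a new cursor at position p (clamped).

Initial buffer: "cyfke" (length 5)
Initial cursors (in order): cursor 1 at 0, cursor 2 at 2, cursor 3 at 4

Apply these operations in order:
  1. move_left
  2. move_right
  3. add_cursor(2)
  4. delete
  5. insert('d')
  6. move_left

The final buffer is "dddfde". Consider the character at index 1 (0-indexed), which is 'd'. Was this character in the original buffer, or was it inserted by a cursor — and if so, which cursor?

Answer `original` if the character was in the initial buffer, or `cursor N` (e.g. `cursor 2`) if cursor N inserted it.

After op 1 (move_left): buffer="cyfke" (len 5), cursors c1@0 c2@1 c3@3, authorship .....
After op 2 (move_right): buffer="cyfke" (len 5), cursors c1@1 c2@2 c3@4, authorship .....
After op 3 (add_cursor(2)): buffer="cyfke" (len 5), cursors c1@1 c2@2 c4@2 c3@4, authorship .....
After op 4 (delete): buffer="fe" (len 2), cursors c1@0 c2@0 c4@0 c3@1, authorship ..
After op 5 (insert('d')): buffer="dddfde" (len 6), cursors c1@3 c2@3 c4@3 c3@5, authorship 124.3.
After op 6 (move_left): buffer="dddfde" (len 6), cursors c1@2 c2@2 c4@2 c3@4, authorship 124.3.
Authorship (.=original, N=cursor N): 1 2 4 . 3 .
Index 1: author = 2

Answer: cursor 2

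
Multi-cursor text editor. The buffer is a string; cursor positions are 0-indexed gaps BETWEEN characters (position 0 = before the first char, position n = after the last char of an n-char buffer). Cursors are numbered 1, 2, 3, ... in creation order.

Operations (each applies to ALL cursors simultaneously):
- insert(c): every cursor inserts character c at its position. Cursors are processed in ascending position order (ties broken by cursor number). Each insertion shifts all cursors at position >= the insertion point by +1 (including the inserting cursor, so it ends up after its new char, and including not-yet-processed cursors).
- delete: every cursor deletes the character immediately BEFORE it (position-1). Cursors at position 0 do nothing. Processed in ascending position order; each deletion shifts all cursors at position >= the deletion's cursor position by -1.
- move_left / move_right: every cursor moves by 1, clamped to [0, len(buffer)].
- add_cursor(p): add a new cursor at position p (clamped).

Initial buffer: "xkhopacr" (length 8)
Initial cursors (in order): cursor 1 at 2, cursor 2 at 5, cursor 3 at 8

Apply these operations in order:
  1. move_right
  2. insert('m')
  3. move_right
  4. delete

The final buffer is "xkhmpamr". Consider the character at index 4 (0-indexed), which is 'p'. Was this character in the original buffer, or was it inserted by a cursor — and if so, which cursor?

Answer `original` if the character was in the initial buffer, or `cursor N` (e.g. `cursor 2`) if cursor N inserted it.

After op 1 (move_right): buffer="xkhopacr" (len 8), cursors c1@3 c2@6 c3@8, authorship ........
After op 2 (insert('m')): buffer="xkhmopamcrm" (len 11), cursors c1@4 c2@8 c3@11, authorship ...1...2..3
After op 3 (move_right): buffer="xkhmopamcrm" (len 11), cursors c1@5 c2@9 c3@11, authorship ...1...2..3
After op 4 (delete): buffer="xkhmpamr" (len 8), cursors c1@4 c2@7 c3@8, authorship ...1..2.
Authorship (.=original, N=cursor N): . . . 1 . . 2 .
Index 4: author = original

Answer: original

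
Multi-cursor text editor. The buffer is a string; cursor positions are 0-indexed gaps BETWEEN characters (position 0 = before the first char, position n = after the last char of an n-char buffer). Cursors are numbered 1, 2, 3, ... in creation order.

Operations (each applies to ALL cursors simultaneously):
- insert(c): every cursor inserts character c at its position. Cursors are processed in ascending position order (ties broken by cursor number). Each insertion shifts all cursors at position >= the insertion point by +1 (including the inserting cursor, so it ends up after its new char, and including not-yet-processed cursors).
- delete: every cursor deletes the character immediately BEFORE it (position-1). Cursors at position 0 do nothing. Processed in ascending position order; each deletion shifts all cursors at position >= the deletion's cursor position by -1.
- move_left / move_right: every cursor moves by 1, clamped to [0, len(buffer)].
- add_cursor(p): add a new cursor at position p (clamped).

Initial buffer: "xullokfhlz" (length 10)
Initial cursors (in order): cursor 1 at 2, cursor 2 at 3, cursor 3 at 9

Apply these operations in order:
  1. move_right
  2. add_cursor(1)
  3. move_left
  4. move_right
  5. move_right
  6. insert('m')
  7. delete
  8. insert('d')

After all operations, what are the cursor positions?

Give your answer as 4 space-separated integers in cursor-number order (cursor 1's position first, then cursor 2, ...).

Answer: 6 8 14 3

Derivation:
After op 1 (move_right): buffer="xullokfhlz" (len 10), cursors c1@3 c2@4 c3@10, authorship ..........
After op 2 (add_cursor(1)): buffer="xullokfhlz" (len 10), cursors c4@1 c1@3 c2@4 c3@10, authorship ..........
After op 3 (move_left): buffer="xullokfhlz" (len 10), cursors c4@0 c1@2 c2@3 c3@9, authorship ..........
After op 4 (move_right): buffer="xullokfhlz" (len 10), cursors c4@1 c1@3 c2@4 c3@10, authorship ..........
After op 5 (move_right): buffer="xullokfhlz" (len 10), cursors c4@2 c1@4 c2@5 c3@10, authorship ..........
After op 6 (insert('m')): buffer="xumllmomkfhlzm" (len 14), cursors c4@3 c1@6 c2@8 c3@14, authorship ..4..1.2.....3
After op 7 (delete): buffer="xullokfhlz" (len 10), cursors c4@2 c1@4 c2@5 c3@10, authorship ..........
After op 8 (insert('d')): buffer="xudlldodkfhlzd" (len 14), cursors c4@3 c1@6 c2@8 c3@14, authorship ..4..1.2.....3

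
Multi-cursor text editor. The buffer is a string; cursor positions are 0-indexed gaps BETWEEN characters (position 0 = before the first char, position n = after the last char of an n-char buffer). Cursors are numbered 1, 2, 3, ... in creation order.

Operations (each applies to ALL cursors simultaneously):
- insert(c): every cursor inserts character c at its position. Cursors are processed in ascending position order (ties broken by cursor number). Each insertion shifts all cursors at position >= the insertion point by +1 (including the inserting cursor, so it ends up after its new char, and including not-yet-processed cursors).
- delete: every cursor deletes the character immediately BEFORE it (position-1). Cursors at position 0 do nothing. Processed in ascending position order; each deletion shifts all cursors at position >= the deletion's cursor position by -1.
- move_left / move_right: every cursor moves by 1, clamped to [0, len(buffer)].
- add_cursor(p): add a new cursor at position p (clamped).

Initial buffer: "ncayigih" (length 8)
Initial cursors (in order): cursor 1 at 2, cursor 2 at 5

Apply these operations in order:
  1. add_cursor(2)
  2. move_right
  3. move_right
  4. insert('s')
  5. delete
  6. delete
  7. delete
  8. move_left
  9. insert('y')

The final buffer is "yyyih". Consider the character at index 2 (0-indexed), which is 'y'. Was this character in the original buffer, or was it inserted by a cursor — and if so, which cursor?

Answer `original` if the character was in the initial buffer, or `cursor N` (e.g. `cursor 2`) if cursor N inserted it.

After op 1 (add_cursor(2)): buffer="ncayigih" (len 8), cursors c1@2 c3@2 c2@5, authorship ........
After op 2 (move_right): buffer="ncayigih" (len 8), cursors c1@3 c3@3 c2@6, authorship ........
After op 3 (move_right): buffer="ncayigih" (len 8), cursors c1@4 c3@4 c2@7, authorship ........
After op 4 (insert('s')): buffer="ncayssigish" (len 11), cursors c1@6 c3@6 c2@10, authorship ....13...2.
After op 5 (delete): buffer="ncayigih" (len 8), cursors c1@4 c3@4 c2@7, authorship ........
After op 6 (delete): buffer="ncigh" (len 5), cursors c1@2 c3@2 c2@4, authorship .....
After op 7 (delete): buffer="ih" (len 2), cursors c1@0 c3@0 c2@1, authorship ..
After op 8 (move_left): buffer="ih" (len 2), cursors c1@0 c2@0 c3@0, authorship ..
After op 9 (insert('y')): buffer="yyyih" (len 5), cursors c1@3 c2@3 c3@3, authorship 123..
Authorship (.=original, N=cursor N): 1 2 3 . .
Index 2: author = 3

Answer: cursor 3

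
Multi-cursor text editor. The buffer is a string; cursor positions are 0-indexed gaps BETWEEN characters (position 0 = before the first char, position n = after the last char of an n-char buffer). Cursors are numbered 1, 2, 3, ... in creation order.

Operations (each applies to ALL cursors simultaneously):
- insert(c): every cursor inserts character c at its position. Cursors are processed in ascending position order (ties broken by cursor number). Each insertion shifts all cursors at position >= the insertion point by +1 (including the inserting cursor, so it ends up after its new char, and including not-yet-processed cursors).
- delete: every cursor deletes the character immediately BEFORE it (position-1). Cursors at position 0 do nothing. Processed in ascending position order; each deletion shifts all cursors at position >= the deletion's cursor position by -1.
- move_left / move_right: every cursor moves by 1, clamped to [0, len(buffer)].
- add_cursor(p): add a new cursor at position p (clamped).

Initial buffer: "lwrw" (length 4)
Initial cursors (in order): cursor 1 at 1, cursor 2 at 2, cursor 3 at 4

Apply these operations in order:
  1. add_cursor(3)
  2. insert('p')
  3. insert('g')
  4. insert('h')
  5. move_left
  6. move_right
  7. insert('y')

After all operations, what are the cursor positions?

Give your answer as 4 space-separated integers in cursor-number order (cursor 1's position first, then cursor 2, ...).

After op 1 (add_cursor(3)): buffer="lwrw" (len 4), cursors c1@1 c2@2 c4@3 c3@4, authorship ....
After op 2 (insert('p')): buffer="lpwprpwp" (len 8), cursors c1@2 c2@4 c4@6 c3@8, authorship .1.2.4.3
After op 3 (insert('g')): buffer="lpgwpgrpgwpg" (len 12), cursors c1@3 c2@6 c4@9 c3@12, authorship .11.22.44.33
After op 4 (insert('h')): buffer="lpghwpghrpghwpgh" (len 16), cursors c1@4 c2@8 c4@12 c3@16, authorship .111.222.444.333
After op 5 (move_left): buffer="lpghwpghrpghwpgh" (len 16), cursors c1@3 c2@7 c4@11 c3@15, authorship .111.222.444.333
After op 6 (move_right): buffer="lpghwpghrpghwpgh" (len 16), cursors c1@4 c2@8 c4@12 c3@16, authorship .111.222.444.333
After op 7 (insert('y')): buffer="lpghywpghyrpghywpghy" (len 20), cursors c1@5 c2@10 c4@15 c3@20, authorship .1111.2222.4444.3333

Answer: 5 10 20 15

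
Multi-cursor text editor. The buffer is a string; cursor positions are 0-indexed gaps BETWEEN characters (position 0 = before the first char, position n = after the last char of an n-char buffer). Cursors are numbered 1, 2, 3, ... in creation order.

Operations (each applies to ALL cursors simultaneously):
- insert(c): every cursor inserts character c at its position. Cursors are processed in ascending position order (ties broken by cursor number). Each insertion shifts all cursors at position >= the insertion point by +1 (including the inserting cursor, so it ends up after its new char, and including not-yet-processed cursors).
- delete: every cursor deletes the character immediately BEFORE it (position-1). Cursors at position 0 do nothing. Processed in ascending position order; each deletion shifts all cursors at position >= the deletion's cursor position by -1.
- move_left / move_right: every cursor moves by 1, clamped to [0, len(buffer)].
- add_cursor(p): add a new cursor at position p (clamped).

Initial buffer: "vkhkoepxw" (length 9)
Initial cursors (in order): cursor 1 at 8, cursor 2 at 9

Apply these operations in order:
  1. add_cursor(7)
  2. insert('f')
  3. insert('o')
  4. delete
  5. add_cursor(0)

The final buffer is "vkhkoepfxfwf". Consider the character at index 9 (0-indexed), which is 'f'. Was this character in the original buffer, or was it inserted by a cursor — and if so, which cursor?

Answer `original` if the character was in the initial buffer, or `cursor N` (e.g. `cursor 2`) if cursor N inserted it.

Answer: cursor 1

Derivation:
After op 1 (add_cursor(7)): buffer="vkhkoepxw" (len 9), cursors c3@7 c1@8 c2@9, authorship .........
After op 2 (insert('f')): buffer="vkhkoepfxfwf" (len 12), cursors c3@8 c1@10 c2@12, authorship .......3.1.2
After op 3 (insert('o')): buffer="vkhkoepfoxfowfo" (len 15), cursors c3@9 c1@12 c2@15, authorship .......33.11.22
After op 4 (delete): buffer="vkhkoepfxfwf" (len 12), cursors c3@8 c1@10 c2@12, authorship .......3.1.2
After op 5 (add_cursor(0)): buffer="vkhkoepfxfwf" (len 12), cursors c4@0 c3@8 c1@10 c2@12, authorship .......3.1.2
Authorship (.=original, N=cursor N): . . . . . . . 3 . 1 . 2
Index 9: author = 1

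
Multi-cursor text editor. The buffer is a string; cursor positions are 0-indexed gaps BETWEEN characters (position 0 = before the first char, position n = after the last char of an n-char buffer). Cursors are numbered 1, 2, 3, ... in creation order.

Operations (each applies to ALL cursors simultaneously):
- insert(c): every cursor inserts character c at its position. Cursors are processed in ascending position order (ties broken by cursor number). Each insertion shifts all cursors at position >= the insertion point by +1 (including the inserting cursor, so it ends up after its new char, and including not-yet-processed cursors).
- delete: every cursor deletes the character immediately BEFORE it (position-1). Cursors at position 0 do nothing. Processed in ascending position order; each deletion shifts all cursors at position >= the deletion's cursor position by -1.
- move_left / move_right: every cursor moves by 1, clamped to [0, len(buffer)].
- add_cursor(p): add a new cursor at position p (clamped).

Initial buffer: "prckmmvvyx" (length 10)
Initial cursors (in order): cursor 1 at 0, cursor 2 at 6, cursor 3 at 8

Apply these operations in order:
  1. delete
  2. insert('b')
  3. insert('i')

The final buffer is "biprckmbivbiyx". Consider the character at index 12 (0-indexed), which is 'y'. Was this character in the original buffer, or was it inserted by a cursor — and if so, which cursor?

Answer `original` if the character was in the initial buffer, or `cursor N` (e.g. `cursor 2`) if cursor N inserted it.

Answer: original

Derivation:
After op 1 (delete): buffer="prckmvyx" (len 8), cursors c1@0 c2@5 c3@6, authorship ........
After op 2 (insert('b')): buffer="bprckmbvbyx" (len 11), cursors c1@1 c2@7 c3@9, authorship 1.....2.3..
After op 3 (insert('i')): buffer="biprckmbivbiyx" (len 14), cursors c1@2 c2@9 c3@12, authorship 11.....22.33..
Authorship (.=original, N=cursor N): 1 1 . . . . . 2 2 . 3 3 . .
Index 12: author = original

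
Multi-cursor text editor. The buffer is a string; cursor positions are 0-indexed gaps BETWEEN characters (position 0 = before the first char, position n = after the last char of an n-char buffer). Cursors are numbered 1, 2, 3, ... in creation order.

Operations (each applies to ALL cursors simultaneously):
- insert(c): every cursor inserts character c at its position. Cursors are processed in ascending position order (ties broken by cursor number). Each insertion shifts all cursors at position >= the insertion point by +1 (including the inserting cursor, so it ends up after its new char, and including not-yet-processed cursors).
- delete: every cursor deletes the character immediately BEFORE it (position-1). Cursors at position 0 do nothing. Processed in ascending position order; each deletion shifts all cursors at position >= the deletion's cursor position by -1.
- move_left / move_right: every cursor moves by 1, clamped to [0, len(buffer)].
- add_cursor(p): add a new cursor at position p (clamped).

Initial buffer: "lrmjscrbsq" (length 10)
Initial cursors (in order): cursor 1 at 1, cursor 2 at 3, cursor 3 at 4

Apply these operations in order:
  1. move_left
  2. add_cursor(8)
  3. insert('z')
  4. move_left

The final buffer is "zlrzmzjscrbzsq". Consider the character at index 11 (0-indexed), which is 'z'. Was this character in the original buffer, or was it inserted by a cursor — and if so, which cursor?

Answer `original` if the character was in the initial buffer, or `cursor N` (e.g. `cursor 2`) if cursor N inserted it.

Answer: cursor 4

Derivation:
After op 1 (move_left): buffer="lrmjscrbsq" (len 10), cursors c1@0 c2@2 c3@3, authorship ..........
After op 2 (add_cursor(8)): buffer="lrmjscrbsq" (len 10), cursors c1@0 c2@2 c3@3 c4@8, authorship ..........
After op 3 (insert('z')): buffer="zlrzmzjscrbzsq" (len 14), cursors c1@1 c2@4 c3@6 c4@12, authorship 1..2.3.....4..
After op 4 (move_left): buffer="zlrzmzjscrbzsq" (len 14), cursors c1@0 c2@3 c3@5 c4@11, authorship 1..2.3.....4..
Authorship (.=original, N=cursor N): 1 . . 2 . 3 . . . . . 4 . .
Index 11: author = 4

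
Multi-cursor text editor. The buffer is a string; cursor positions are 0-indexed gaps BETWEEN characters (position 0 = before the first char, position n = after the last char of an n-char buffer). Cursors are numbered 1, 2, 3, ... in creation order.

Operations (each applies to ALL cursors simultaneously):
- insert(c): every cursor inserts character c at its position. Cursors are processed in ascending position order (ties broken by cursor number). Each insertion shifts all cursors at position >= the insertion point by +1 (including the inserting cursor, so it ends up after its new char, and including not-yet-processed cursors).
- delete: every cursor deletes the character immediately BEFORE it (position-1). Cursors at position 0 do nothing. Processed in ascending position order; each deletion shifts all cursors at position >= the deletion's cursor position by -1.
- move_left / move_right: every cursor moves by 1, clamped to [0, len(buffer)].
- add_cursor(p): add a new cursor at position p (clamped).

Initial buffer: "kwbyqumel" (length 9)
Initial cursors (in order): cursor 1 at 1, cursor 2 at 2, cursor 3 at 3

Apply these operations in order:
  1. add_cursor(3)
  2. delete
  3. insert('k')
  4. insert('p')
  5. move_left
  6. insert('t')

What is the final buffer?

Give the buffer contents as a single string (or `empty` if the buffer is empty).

After op 1 (add_cursor(3)): buffer="kwbyqumel" (len 9), cursors c1@1 c2@2 c3@3 c4@3, authorship .........
After op 2 (delete): buffer="yqumel" (len 6), cursors c1@0 c2@0 c3@0 c4@0, authorship ......
After op 3 (insert('k')): buffer="kkkkyqumel" (len 10), cursors c1@4 c2@4 c3@4 c4@4, authorship 1234......
After op 4 (insert('p')): buffer="kkkkppppyqumel" (len 14), cursors c1@8 c2@8 c3@8 c4@8, authorship 12341234......
After op 5 (move_left): buffer="kkkkppppyqumel" (len 14), cursors c1@7 c2@7 c3@7 c4@7, authorship 12341234......
After op 6 (insert('t')): buffer="kkkkpppttttpyqumel" (len 18), cursors c1@11 c2@11 c3@11 c4@11, authorship 123412312344......

Answer: kkkkpppttttpyqumel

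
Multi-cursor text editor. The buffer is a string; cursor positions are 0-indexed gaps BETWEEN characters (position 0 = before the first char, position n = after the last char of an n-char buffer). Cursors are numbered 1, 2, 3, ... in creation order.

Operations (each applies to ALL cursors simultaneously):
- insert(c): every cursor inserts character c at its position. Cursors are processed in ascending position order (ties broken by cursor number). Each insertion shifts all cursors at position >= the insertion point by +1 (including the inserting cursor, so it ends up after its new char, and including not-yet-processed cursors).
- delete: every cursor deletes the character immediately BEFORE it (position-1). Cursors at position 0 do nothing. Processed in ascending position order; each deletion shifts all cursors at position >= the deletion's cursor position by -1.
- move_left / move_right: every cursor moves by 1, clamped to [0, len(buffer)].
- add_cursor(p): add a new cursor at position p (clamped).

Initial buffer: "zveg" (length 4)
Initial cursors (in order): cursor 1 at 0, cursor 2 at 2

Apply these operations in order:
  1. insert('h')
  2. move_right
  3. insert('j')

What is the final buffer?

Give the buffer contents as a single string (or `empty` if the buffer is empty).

Answer: hzjvhejg

Derivation:
After op 1 (insert('h')): buffer="hzvheg" (len 6), cursors c1@1 c2@4, authorship 1..2..
After op 2 (move_right): buffer="hzvheg" (len 6), cursors c1@2 c2@5, authorship 1..2..
After op 3 (insert('j')): buffer="hzjvhejg" (len 8), cursors c1@3 c2@7, authorship 1.1.2.2.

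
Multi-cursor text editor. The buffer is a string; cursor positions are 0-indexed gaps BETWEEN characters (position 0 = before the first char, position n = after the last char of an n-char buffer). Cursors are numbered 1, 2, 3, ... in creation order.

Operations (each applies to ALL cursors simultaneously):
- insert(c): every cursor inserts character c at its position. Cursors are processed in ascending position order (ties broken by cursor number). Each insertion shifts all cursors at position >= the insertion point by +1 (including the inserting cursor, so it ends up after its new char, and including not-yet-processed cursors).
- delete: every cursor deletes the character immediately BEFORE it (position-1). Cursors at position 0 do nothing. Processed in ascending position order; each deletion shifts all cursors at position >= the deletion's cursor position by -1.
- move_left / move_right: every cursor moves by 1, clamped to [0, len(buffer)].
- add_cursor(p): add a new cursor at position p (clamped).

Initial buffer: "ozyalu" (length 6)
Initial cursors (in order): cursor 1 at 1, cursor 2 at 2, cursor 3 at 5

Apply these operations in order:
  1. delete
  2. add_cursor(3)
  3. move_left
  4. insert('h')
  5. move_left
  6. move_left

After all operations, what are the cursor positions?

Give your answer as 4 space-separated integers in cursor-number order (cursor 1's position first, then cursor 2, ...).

After op 1 (delete): buffer="yau" (len 3), cursors c1@0 c2@0 c3@2, authorship ...
After op 2 (add_cursor(3)): buffer="yau" (len 3), cursors c1@0 c2@0 c3@2 c4@3, authorship ...
After op 3 (move_left): buffer="yau" (len 3), cursors c1@0 c2@0 c3@1 c4@2, authorship ...
After op 4 (insert('h')): buffer="hhyhahu" (len 7), cursors c1@2 c2@2 c3@4 c4@6, authorship 12.3.4.
After op 5 (move_left): buffer="hhyhahu" (len 7), cursors c1@1 c2@1 c3@3 c4@5, authorship 12.3.4.
After op 6 (move_left): buffer="hhyhahu" (len 7), cursors c1@0 c2@0 c3@2 c4@4, authorship 12.3.4.

Answer: 0 0 2 4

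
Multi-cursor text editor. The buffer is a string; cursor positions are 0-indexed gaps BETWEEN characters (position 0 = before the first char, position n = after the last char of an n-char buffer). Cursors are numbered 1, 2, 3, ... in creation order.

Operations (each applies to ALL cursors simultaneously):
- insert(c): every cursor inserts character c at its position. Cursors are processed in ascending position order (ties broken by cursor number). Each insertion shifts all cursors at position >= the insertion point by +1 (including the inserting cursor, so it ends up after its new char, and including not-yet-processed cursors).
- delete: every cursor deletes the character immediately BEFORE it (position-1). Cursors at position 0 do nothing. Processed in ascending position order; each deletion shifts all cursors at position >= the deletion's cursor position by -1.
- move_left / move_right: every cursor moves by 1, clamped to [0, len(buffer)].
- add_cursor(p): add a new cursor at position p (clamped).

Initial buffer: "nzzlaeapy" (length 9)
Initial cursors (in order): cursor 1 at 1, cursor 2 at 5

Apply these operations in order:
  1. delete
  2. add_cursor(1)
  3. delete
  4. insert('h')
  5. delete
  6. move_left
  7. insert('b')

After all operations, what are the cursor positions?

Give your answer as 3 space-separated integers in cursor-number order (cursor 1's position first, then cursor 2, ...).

Answer: 3 3 3

Derivation:
After op 1 (delete): buffer="zzleapy" (len 7), cursors c1@0 c2@3, authorship .......
After op 2 (add_cursor(1)): buffer="zzleapy" (len 7), cursors c1@0 c3@1 c2@3, authorship .......
After op 3 (delete): buffer="zeapy" (len 5), cursors c1@0 c3@0 c2@1, authorship .....
After op 4 (insert('h')): buffer="hhzheapy" (len 8), cursors c1@2 c3@2 c2@4, authorship 13.2....
After op 5 (delete): buffer="zeapy" (len 5), cursors c1@0 c3@0 c2@1, authorship .....
After op 6 (move_left): buffer="zeapy" (len 5), cursors c1@0 c2@0 c3@0, authorship .....
After op 7 (insert('b')): buffer="bbbzeapy" (len 8), cursors c1@3 c2@3 c3@3, authorship 123.....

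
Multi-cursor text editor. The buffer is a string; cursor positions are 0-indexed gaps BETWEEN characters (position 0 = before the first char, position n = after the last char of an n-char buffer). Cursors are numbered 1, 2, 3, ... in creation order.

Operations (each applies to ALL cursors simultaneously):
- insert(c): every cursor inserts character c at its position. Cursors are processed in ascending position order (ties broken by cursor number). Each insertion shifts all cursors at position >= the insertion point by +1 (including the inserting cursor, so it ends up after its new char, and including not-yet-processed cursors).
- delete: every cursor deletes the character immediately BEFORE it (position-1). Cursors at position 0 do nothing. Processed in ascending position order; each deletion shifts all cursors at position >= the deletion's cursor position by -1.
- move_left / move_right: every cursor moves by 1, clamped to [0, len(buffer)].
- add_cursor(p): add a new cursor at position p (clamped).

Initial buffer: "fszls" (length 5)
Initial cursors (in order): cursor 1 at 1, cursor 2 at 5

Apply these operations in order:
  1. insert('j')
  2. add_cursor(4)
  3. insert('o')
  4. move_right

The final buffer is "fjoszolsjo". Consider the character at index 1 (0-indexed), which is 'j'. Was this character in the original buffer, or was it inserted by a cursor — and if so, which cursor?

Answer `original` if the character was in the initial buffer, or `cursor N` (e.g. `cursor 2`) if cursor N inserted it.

After op 1 (insert('j')): buffer="fjszlsj" (len 7), cursors c1@2 c2@7, authorship .1....2
After op 2 (add_cursor(4)): buffer="fjszlsj" (len 7), cursors c1@2 c3@4 c2@7, authorship .1....2
After op 3 (insert('o')): buffer="fjoszolsjo" (len 10), cursors c1@3 c3@6 c2@10, authorship .11..3..22
After op 4 (move_right): buffer="fjoszolsjo" (len 10), cursors c1@4 c3@7 c2@10, authorship .11..3..22
Authorship (.=original, N=cursor N): . 1 1 . . 3 . . 2 2
Index 1: author = 1

Answer: cursor 1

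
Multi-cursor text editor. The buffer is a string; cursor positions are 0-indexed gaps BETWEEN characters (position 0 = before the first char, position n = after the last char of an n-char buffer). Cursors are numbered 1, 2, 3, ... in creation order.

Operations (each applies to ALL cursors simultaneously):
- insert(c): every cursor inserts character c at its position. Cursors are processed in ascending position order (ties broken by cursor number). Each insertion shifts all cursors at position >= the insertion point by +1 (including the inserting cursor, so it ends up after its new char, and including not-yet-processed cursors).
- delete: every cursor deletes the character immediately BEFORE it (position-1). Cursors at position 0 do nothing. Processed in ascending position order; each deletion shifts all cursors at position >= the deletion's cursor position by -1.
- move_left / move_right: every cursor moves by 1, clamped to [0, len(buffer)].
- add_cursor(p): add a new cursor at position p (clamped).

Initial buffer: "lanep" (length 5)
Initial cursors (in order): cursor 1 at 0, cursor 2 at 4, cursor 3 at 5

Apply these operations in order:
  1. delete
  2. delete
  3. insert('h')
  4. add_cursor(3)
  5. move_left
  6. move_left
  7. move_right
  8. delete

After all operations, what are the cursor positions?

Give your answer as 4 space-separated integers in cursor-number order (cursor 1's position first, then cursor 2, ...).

Answer: 0 0 0 0

Derivation:
After op 1 (delete): buffer="lan" (len 3), cursors c1@0 c2@3 c3@3, authorship ...
After op 2 (delete): buffer="l" (len 1), cursors c1@0 c2@1 c3@1, authorship .
After op 3 (insert('h')): buffer="hlhh" (len 4), cursors c1@1 c2@4 c3@4, authorship 1.23
After op 4 (add_cursor(3)): buffer="hlhh" (len 4), cursors c1@1 c4@3 c2@4 c3@4, authorship 1.23
After op 5 (move_left): buffer="hlhh" (len 4), cursors c1@0 c4@2 c2@3 c3@3, authorship 1.23
After op 6 (move_left): buffer="hlhh" (len 4), cursors c1@0 c4@1 c2@2 c3@2, authorship 1.23
After op 7 (move_right): buffer="hlhh" (len 4), cursors c1@1 c4@2 c2@3 c3@3, authorship 1.23
After op 8 (delete): buffer="h" (len 1), cursors c1@0 c2@0 c3@0 c4@0, authorship 3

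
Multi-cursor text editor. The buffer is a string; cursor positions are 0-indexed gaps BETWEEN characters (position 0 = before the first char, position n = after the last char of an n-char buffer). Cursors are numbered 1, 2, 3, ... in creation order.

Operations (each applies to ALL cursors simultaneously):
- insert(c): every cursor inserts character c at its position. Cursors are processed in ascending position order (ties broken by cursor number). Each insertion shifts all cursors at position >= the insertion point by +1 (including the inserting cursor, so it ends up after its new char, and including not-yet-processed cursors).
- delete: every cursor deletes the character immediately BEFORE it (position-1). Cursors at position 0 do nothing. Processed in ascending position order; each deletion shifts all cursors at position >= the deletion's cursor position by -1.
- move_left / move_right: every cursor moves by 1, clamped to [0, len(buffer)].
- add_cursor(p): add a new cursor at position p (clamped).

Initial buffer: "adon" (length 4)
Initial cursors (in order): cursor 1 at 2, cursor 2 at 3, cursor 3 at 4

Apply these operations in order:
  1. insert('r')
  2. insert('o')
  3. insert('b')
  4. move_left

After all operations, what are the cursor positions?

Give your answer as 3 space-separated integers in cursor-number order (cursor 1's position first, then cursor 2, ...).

After op 1 (insert('r')): buffer="adrornr" (len 7), cursors c1@3 c2@5 c3@7, authorship ..1.2.3
After op 2 (insert('o')): buffer="adrooronro" (len 10), cursors c1@4 c2@7 c3@10, authorship ..11.22.33
After op 3 (insert('b')): buffer="adroborobnrob" (len 13), cursors c1@5 c2@9 c3@13, authorship ..111.222.333
After op 4 (move_left): buffer="adroborobnrob" (len 13), cursors c1@4 c2@8 c3@12, authorship ..111.222.333

Answer: 4 8 12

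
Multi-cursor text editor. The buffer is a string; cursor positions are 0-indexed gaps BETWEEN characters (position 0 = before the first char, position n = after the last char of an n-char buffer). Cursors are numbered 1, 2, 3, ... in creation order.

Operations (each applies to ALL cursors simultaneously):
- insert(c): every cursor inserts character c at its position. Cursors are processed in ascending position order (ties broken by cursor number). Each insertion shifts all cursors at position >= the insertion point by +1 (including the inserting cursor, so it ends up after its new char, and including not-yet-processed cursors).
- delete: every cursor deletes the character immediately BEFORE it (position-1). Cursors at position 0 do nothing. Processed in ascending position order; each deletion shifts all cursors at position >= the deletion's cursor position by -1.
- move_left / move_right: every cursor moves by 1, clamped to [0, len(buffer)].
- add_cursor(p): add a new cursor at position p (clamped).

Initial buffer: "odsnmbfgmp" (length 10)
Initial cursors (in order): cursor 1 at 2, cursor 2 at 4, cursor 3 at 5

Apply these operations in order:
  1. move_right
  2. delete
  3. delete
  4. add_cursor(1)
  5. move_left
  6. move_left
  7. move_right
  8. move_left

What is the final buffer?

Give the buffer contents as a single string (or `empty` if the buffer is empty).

Answer: fgmp

Derivation:
After op 1 (move_right): buffer="odsnmbfgmp" (len 10), cursors c1@3 c2@5 c3@6, authorship ..........
After op 2 (delete): buffer="odnfgmp" (len 7), cursors c1@2 c2@3 c3@3, authorship .......
After op 3 (delete): buffer="fgmp" (len 4), cursors c1@0 c2@0 c3@0, authorship ....
After op 4 (add_cursor(1)): buffer="fgmp" (len 4), cursors c1@0 c2@0 c3@0 c4@1, authorship ....
After op 5 (move_left): buffer="fgmp" (len 4), cursors c1@0 c2@0 c3@0 c4@0, authorship ....
After op 6 (move_left): buffer="fgmp" (len 4), cursors c1@0 c2@0 c3@0 c4@0, authorship ....
After op 7 (move_right): buffer="fgmp" (len 4), cursors c1@1 c2@1 c3@1 c4@1, authorship ....
After op 8 (move_left): buffer="fgmp" (len 4), cursors c1@0 c2@0 c3@0 c4@0, authorship ....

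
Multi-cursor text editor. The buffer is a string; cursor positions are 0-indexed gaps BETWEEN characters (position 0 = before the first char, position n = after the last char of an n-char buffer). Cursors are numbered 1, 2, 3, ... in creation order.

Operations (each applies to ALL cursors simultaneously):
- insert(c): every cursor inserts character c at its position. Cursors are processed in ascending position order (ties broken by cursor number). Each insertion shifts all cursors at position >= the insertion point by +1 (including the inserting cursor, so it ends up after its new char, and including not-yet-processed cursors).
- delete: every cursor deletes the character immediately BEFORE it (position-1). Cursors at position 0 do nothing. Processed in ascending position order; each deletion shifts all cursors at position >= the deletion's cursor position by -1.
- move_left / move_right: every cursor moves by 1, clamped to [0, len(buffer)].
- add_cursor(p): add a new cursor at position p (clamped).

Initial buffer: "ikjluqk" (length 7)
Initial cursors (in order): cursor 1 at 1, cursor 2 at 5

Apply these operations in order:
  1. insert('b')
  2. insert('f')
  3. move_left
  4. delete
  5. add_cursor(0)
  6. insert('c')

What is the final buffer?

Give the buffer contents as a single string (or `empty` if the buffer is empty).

Answer: cicfkjlucfqk

Derivation:
After op 1 (insert('b')): buffer="ibkjlubqk" (len 9), cursors c1@2 c2@7, authorship .1....2..
After op 2 (insert('f')): buffer="ibfkjlubfqk" (len 11), cursors c1@3 c2@9, authorship .11....22..
After op 3 (move_left): buffer="ibfkjlubfqk" (len 11), cursors c1@2 c2@8, authorship .11....22..
After op 4 (delete): buffer="ifkjlufqk" (len 9), cursors c1@1 c2@6, authorship .1....2..
After op 5 (add_cursor(0)): buffer="ifkjlufqk" (len 9), cursors c3@0 c1@1 c2@6, authorship .1....2..
After op 6 (insert('c')): buffer="cicfkjlucfqk" (len 12), cursors c3@1 c1@3 c2@9, authorship 3.11....22..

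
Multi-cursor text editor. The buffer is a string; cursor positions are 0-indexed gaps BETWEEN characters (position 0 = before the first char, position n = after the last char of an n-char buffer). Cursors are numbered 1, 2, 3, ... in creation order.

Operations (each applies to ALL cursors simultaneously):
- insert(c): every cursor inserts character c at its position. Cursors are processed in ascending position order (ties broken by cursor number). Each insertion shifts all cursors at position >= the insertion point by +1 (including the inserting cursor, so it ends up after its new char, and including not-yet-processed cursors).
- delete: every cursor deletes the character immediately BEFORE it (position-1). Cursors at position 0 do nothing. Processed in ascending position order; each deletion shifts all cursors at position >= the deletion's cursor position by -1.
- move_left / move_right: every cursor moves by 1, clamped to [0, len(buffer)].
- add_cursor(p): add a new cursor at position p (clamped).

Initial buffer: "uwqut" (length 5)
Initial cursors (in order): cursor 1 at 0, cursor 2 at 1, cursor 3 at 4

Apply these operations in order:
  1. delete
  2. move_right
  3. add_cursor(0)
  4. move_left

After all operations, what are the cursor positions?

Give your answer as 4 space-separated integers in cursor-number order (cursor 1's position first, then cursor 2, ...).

Answer: 0 0 2 0

Derivation:
After op 1 (delete): buffer="wqt" (len 3), cursors c1@0 c2@0 c3@2, authorship ...
After op 2 (move_right): buffer="wqt" (len 3), cursors c1@1 c2@1 c3@3, authorship ...
After op 3 (add_cursor(0)): buffer="wqt" (len 3), cursors c4@0 c1@1 c2@1 c3@3, authorship ...
After op 4 (move_left): buffer="wqt" (len 3), cursors c1@0 c2@0 c4@0 c3@2, authorship ...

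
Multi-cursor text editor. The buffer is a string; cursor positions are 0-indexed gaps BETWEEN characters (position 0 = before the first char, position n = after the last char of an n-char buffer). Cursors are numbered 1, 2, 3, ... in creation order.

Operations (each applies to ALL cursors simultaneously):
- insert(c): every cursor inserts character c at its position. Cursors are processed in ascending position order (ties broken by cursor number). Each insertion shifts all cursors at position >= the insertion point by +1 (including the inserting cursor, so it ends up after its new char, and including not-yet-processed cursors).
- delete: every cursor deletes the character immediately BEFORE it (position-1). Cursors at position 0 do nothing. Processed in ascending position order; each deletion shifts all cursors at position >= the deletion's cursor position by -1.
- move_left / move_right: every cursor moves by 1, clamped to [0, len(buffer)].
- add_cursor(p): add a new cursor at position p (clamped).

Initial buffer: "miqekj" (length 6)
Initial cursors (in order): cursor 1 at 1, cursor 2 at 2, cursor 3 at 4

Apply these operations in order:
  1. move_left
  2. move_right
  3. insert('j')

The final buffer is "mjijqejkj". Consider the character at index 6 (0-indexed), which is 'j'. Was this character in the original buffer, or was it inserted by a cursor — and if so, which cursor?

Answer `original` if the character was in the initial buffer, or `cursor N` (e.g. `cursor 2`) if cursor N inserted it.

After op 1 (move_left): buffer="miqekj" (len 6), cursors c1@0 c2@1 c3@3, authorship ......
After op 2 (move_right): buffer="miqekj" (len 6), cursors c1@1 c2@2 c3@4, authorship ......
After op 3 (insert('j')): buffer="mjijqejkj" (len 9), cursors c1@2 c2@4 c3@7, authorship .1.2..3..
Authorship (.=original, N=cursor N): . 1 . 2 . . 3 . .
Index 6: author = 3

Answer: cursor 3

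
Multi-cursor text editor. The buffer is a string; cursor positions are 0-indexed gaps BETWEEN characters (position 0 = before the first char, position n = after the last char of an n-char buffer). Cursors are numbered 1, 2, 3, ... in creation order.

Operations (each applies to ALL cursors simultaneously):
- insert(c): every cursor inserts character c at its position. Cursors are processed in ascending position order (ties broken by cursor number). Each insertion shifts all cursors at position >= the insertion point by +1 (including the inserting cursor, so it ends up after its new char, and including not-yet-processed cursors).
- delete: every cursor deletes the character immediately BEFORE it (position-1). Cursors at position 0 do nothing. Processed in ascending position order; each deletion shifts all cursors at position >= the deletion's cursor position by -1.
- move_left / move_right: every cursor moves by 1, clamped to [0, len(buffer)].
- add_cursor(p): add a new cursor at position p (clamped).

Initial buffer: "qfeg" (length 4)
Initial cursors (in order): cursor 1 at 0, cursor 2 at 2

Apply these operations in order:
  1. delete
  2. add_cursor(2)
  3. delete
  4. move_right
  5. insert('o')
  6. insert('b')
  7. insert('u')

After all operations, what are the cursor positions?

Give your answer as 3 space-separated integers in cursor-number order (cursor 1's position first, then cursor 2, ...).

After op 1 (delete): buffer="qeg" (len 3), cursors c1@0 c2@1, authorship ...
After op 2 (add_cursor(2)): buffer="qeg" (len 3), cursors c1@0 c2@1 c3@2, authorship ...
After op 3 (delete): buffer="g" (len 1), cursors c1@0 c2@0 c3@0, authorship .
After op 4 (move_right): buffer="g" (len 1), cursors c1@1 c2@1 c3@1, authorship .
After op 5 (insert('o')): buffer="gooo" (len 4), cursors c1@4 c2@4 c3@4, authorship .123
After op 6 (insert('b')): buffer="gooobbb" (len 7), cursors c1@7 c2@7 c3@7, authorship .123123
After op 7 (insert('u')): buffer="gooobbbuuu" (len 10), cursors c1@10 c2@10 c3@10, authorship .123123123

Answer: 10 10 10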